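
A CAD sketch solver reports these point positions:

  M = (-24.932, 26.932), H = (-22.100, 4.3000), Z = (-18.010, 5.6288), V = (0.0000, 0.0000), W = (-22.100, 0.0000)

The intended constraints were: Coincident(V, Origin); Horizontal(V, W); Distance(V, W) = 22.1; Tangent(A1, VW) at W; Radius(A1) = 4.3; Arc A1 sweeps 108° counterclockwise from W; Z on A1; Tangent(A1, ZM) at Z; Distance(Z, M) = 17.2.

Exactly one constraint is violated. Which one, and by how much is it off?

Distance(Z, M) = 17.2 — off by 5.20.

V = (0.00, 0.00) ✓; V.y = 0.00, W.y = 0.00 ✓; |VW| = 22.10 ✓; ∠(HW, WV) = 90.00° ✓; |HW| = 4.300 ✓; bearing(H→Z) − bearing(H→W) = 108.0° ✓; |HZ| = 4.300 ✓; ∠(HZ, ZM) = 90.00° ✓; |ZM| = 22.40 ✗.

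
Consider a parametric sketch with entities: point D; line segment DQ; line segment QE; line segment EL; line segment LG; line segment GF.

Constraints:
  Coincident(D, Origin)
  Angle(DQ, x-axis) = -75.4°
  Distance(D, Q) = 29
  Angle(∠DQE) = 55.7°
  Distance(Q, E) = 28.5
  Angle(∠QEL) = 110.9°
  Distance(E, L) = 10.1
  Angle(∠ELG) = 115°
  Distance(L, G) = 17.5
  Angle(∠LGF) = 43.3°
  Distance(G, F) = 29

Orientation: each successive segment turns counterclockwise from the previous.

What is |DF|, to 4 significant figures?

31.21

D is at the origin; DQ runs at -75.4° with length 29.0, so Q = (7.310, -28.06). ∠DQE = 55.7° gives QE at 48.90° from the x-axis; with |QE| = 28.5, E = (26.05, -6.587). ∠QEL = 110.9° gives EL at 118.0° from the x-axis; with |EL| = 10.1, L = (21.30, 2.331). ∠ELG = 115.0° gives LG at -177.0° from the x-axis; with |LG| = 17.5, G = (3.828, 1.415). ∠LGF = 43.3° gives GF at -40.30° from the x-axis; with |GF| = 29.0, F = (25.94, -17.34). Then |DF| = |F − D| = 31.21.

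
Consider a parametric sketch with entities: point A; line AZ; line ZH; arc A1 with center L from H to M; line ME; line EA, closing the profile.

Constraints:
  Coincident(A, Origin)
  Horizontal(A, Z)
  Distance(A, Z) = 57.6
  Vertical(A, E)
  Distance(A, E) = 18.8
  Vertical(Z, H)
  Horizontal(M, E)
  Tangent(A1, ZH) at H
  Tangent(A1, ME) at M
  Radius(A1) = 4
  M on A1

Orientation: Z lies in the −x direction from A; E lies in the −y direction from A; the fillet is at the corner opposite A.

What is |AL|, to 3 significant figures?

55.6

A and E share the same x with |AE| = 18.8 and E on the −y side, so E = (0.00, -18.8). The virtual corner opposite A is at (-57.6, -18.8). Since A1 is tangent to ZH there, LH ⟂ ZH and tangency of A1 to ME means the radius LM is perpendicular to ME, with radius 4.0, so the center L sits 4.0 in from both sides at L = (-53.6, -14.8). Then |AL| = |L − A| = 55.6.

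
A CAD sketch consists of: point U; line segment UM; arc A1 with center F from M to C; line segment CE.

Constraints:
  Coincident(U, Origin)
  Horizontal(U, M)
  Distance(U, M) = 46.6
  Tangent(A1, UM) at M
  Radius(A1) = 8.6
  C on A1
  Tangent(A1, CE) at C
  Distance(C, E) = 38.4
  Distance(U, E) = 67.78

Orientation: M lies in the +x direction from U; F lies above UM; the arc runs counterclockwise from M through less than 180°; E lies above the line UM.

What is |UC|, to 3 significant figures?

56.0

Checks: U = (0.00, 0.00) ✓; |FC| = 8.600 ✓; ∠(FC, CE) = 90.00° ✓; |CE| = 38.40 ✓; |UE| = 67.78 ✓.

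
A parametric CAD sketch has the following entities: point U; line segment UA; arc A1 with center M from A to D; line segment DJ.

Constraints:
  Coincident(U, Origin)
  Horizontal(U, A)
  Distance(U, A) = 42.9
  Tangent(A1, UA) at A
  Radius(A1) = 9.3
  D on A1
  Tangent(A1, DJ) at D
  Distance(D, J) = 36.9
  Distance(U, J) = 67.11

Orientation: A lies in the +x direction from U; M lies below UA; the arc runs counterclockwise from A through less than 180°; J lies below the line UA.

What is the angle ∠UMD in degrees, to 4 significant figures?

33.89°

Checks: |UA| = 42.90 ✓; |MD| = 9.300 ✓; ∠(MD, DJ) = 90.00° ✓; |DJ| = 36.90 ✓; |UJ| = 67.11 ✓.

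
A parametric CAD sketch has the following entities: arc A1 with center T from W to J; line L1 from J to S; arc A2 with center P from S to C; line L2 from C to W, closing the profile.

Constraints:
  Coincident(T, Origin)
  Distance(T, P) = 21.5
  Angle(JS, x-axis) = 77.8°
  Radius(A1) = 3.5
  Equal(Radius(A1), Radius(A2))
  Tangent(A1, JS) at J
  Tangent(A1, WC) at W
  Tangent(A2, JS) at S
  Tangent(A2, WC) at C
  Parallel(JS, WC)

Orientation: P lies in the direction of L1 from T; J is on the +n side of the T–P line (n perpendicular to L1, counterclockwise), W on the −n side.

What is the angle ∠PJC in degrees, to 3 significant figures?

8.79°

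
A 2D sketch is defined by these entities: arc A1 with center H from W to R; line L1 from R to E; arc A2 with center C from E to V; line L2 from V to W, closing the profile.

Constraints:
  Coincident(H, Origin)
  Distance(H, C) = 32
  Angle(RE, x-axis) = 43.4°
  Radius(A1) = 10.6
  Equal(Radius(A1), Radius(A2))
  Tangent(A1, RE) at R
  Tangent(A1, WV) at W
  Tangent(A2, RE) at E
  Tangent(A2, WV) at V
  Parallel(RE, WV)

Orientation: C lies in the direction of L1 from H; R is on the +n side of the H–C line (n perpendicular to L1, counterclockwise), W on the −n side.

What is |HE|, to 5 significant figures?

33.710

Tangency of A1 to both parallel lines with radius 10.6 puts R and W at H ± 10.6·n: R = (-7.2831, 7.7017), W = (7.2831, -7.7017). Equal radii place E and V the same way about C: E = C + 10.6·n = (15.967, 29.688), V = C − 10.6·n = (30.534, 14.285). Then |HE| = |E − H| = 33.710.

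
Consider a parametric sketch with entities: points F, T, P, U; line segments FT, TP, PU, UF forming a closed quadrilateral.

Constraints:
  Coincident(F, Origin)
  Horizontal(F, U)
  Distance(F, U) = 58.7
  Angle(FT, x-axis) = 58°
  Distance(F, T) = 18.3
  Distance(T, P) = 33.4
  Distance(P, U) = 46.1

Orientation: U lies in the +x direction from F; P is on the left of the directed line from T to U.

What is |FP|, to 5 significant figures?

51.350

F is at the origin; F and U share the same y with |FU| = 58.7 and U in +x, so U = (58.7, 0). FT runs at 58.0° with |FT| = 18.3, so T = (9.6975, 15.519). P is determined by |TP| = 33.4 and |PU| = 46.1 together: it lies at the intersection of circle(T, 33.4) and circle(U, 46.1). With |TU| = 51.401, the foot of the radical line on TU is 15.879 from T and the perpendicular offset is √(33.4² − 15.879²) = 29.384. Taking the left-of-TU solution: P = (33.708, 38.737).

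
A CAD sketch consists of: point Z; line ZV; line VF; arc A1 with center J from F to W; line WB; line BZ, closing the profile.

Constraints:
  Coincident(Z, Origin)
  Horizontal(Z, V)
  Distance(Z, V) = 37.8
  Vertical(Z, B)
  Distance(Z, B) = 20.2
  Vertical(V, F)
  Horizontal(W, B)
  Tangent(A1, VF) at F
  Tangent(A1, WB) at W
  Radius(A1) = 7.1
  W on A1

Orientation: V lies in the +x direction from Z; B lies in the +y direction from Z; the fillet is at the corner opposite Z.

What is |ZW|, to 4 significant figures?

36.75

Z is at the origin; Z and V share the same y with |ZV| = 37.8 and V on the +x side, so V = (37.80, 0.000). Z and B share the same x with |ZB| = 20.2 and B on the +y side, so B = (0.000, 20.20). The virtual corner opposite Z is at (37.80, 20.20). Since A1 is tangent to VF there, JF ⟂ VF and since A1 is tangent to WB there, JW ⟂ WB, with radius 7.1, so the center J sits 7.1 in from both sides at J = (30.70, 13.10). That places the tangent points at F = (37.80, 13.10) on VF and W = (30.70, 20.20) on WB. Then |ZW| = |W − Z| = 36.75.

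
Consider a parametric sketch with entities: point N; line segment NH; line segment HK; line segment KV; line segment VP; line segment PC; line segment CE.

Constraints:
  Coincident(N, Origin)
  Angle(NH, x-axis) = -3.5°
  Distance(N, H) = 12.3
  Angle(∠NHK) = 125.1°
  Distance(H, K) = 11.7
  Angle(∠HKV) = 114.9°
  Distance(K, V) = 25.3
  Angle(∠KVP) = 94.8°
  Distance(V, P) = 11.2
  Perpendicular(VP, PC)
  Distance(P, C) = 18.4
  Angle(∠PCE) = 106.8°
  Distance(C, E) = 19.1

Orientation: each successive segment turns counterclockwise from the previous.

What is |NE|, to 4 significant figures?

26.33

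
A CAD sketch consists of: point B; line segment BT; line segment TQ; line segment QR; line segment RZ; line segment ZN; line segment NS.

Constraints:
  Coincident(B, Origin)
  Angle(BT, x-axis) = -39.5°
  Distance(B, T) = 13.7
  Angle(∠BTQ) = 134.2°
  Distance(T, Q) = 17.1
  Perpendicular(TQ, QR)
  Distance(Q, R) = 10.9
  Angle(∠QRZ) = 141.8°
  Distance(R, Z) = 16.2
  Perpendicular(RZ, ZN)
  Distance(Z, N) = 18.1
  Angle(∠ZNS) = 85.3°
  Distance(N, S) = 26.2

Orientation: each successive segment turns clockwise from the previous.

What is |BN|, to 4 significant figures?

3.556

∠QRZ = 141.8° gives RZ at 146.5° from the x-axis; with |RZ| = 16.2, Z = (-12.40, -17.71). The perpendicularity gives ZN at right angles to RZ, so ZN runs at 56.50°; with |ZN| = 18.1, N = (-2.410, -2.615). Then |BN| = |N − B| = 3.556.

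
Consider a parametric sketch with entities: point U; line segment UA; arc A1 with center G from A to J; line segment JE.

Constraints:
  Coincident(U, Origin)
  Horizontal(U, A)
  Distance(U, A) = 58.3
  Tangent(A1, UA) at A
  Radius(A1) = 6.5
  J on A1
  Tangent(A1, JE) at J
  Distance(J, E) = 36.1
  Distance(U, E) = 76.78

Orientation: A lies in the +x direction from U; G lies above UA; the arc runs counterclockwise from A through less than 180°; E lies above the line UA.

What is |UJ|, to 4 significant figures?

65.14

Checks: |GJ| = 6.500 ✓; ∠(GJ, JE) = 90.00° ✓; |JE| = 36.10 ✓; |UE| = 76.78 ✓.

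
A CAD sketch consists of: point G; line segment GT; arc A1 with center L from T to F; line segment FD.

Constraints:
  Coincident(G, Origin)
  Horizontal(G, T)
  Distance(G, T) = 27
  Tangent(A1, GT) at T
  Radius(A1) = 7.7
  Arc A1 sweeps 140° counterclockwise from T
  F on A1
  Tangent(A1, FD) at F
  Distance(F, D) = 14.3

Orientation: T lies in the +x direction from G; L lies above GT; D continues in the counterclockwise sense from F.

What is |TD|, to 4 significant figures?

23.57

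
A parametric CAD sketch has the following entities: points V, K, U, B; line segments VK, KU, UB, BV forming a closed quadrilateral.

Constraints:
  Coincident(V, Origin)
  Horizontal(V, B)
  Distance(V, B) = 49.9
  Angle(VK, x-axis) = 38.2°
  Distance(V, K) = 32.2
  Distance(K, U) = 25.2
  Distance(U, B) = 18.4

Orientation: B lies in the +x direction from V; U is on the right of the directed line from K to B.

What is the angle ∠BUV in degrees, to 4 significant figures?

158.5°

V is at the origin; V and B share the same y with |VB| = 49.9 and B in +x, so B = (49.9, 0). VK runs at 38.2° with |VK| = 32.2, so K = (25.30, 19.91). U is determined by |KU| = 25.2 and |UB| = 18.4 together: it lies at the intersection of circle(K, 25.2) and circle(B, 18.4). With |KB| = 31.65, the foot of the radical line on KB is 20.51 from K and the perpendicular offset is √(25.2² − 20.51²) = 14.65. Taking the right-of-KB solution: U = (32.03, -4.374).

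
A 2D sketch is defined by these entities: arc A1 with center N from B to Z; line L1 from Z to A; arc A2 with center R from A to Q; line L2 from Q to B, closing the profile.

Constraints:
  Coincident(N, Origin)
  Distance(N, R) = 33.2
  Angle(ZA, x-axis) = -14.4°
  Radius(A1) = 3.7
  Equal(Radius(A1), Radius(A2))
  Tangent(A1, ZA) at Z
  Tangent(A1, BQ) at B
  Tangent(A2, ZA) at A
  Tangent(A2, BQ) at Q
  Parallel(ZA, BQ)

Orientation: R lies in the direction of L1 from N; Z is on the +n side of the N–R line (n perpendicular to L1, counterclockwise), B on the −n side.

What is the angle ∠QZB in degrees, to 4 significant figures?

77.43°

The slot axis is L1's direction at -14.4°, so u = (cos -14.4°, sin -14.4°) = (0.9686, -0.2487) and n = (−sin -14.4°, cos -14.4°) = (0.2487, 0.9686). N is at the origin and R lies 33.2 along u from N, so R = 33.2·u = (32.16, -8.257). Tangency of A1 to both parallel lines with radius 3.7 puts Z and B at N ± 3.7·n: Z = (0.9202, 3.584), B = (-0.9202, -3.584). Equal radii place A and Q the same way about R: A = R + 3.7·n = (33.08, -4.673), Q = R − 3.7·n = (31.24, -11.84). Then cos ∠QZB = ZQ·ZB / (|ZQ||ZB|), giving 77.43°.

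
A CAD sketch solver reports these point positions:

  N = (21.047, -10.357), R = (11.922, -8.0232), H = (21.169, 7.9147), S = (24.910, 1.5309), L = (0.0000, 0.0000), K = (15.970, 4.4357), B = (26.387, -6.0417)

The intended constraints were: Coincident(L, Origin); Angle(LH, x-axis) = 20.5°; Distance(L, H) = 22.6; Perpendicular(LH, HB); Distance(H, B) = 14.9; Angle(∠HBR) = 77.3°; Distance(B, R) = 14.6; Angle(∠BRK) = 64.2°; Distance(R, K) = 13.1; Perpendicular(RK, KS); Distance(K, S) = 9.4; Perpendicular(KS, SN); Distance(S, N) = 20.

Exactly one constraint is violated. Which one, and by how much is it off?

Distance(S, N) = 20 — off by 7.50.

L = (0.00, 0.00) ✓; LH at 20.50° ✓; |LH| = 22.60 ✓; ∠(LH, HB) = 90.00° ✓; |HB| = 14.90 ✓; ∠HBR = 77.30° ✓; |BR| = 14.60 ✓; ∠BRK = 64.20° ✓; |RK| = 13.10 ✓; ∠(RK, KS) = 90.00° ✓; |KS| = 9.400 ✓; ∠(KS, SN) = 90.00° ✓; |SN| = 12.50 ✗.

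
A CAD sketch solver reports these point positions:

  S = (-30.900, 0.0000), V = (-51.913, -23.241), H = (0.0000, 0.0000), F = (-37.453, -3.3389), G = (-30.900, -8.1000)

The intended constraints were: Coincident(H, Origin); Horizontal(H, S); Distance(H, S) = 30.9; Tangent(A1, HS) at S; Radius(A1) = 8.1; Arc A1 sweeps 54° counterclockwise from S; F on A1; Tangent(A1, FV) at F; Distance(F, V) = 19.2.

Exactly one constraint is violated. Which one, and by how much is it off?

Distance(F, V) = 19.2 — off by 5.40.

H = (0.00, 0.00) ✓; H.y = 0.00, S.y = 0.00 ✓; |HS| = 30.90 ✓; ∠(GS, SH) = 90.00° ✓; |GS| = 8.100 ✓; bearing(G→F) − bearing(G→S) = 54.00° ✓; |GF| = 8.100 ✓; ∠(GF, FV) = 90.00° ✓; |FV| = 24.60 ✗.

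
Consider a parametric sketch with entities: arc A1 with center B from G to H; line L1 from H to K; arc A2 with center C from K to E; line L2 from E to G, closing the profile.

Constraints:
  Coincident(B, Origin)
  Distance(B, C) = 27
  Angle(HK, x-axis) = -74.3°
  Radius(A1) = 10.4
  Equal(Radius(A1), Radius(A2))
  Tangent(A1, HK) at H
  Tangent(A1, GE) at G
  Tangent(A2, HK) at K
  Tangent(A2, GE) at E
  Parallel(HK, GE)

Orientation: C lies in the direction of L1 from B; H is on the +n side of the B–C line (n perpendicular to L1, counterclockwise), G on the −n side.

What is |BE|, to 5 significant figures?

28.934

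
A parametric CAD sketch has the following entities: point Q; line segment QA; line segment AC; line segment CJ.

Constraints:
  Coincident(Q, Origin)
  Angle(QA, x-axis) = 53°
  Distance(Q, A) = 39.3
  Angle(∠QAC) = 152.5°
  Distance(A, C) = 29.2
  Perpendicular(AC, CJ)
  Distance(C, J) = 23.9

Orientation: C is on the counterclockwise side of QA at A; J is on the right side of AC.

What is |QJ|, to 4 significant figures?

76.63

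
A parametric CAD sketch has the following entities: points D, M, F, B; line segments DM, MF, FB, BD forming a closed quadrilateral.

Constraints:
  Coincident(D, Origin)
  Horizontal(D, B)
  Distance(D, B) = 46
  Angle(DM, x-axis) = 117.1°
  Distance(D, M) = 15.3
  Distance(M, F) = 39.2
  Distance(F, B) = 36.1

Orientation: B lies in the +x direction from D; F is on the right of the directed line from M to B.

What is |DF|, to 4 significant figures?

24.10

Checks: |MF| = 39.20 ✓; |FB| = 36.10 ✓.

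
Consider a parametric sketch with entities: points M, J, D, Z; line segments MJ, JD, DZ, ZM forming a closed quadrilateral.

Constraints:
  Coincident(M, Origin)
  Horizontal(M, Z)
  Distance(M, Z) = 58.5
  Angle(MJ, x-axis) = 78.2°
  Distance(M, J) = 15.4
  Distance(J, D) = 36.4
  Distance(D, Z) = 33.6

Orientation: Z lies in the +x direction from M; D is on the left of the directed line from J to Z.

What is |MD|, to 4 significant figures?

46.06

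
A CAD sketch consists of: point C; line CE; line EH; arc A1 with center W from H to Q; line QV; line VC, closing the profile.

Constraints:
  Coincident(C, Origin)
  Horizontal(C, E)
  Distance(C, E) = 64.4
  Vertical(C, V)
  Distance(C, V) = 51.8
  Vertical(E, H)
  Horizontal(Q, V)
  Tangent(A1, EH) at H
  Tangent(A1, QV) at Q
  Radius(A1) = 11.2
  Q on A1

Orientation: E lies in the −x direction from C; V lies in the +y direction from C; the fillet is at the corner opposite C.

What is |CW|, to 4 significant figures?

66.92

C is at the origin; C and E share the same y with |CE| = 64.4 and E on the −x side, so E = (-64.40, 0.000). CV is vertical with |CV| = 51.8 and V on the +y side, so V = (0.000, 51.80). The virtual corner opposite C is at (-64.40, 51.80). Tangency of A1 to EH means the radius WH is perpendicular to EH and A1 meets QV tangentially, so WQ is at right angles to QV, with radius 11.2, so the center W sits 11.2 in from both sides at W = (-53.20, 40.60). Then |CW| = |W − C| = 66.92.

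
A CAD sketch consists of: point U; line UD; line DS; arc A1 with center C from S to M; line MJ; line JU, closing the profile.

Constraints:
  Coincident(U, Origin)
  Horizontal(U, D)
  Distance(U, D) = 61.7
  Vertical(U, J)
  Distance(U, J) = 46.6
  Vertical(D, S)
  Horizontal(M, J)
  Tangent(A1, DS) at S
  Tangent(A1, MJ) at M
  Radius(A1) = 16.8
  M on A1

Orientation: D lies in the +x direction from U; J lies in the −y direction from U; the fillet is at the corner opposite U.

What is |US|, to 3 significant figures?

68.5

U is at the origin; UD is horizontal with |UD| = 61.7 and D on the +x side, so D = (61.7, 0.00). U and J share the same x with |UJ| = 46.6 and J on the −y side, so J = (0.00, -46.6). The virtual corner opposite U is at (61.7, -46.6). A1 meets DS tangentially, so CS is at right angles to DS and A1 meets MJ tangentially, so CM is at right angles to MJ, with radius 16.8, so the center C sits 16.8 in from both sides at C = (44.9, -29.8). That places the tangent points at S = (61.7, -29.8) on DS and M = (44.9, -46.6) on MJ. Then |US| = |S − U| = 68.5.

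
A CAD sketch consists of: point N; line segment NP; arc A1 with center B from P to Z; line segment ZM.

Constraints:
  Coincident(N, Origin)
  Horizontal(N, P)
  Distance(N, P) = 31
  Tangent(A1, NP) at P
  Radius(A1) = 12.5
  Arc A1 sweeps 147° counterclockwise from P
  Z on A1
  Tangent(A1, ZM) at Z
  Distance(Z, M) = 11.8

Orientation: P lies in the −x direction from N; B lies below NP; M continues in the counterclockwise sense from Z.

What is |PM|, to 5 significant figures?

29.572

On A1, P sits at bearing 90° from B; a 147° counterclockwise sweep puts Z at bearing 237°, so Z = B + 12.5·(cos 237°, sin 237°) = (-37.808, -22.983). Since A1 is tangent to ZM there, BZ ⟂ ZM, so ZM runs along (−sin 237°, cos 237°); with |ZM| = 11.8, M = (-27.912, -29.410). Then |PM| = |M − P| = 29.572.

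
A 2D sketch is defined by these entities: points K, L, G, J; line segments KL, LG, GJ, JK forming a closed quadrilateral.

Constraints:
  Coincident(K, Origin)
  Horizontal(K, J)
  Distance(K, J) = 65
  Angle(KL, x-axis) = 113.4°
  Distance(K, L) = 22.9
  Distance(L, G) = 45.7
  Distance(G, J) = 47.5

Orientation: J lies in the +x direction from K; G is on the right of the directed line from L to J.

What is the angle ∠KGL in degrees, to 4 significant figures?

14.70°

K is at the origin; KJ is horizontal with |KJ| = 65.0 and J in +x, so J = (65.0, 0). KL runs at 113.4° with |KL| = 22.9, so L = (-9.095, 21.02). G is determined by |LG| = 45.7 and |GJ| = 47.5 together: it lies at the intersection of circle(L, 45.7) and circle(J, 47.5). With |LJ| = 77.02, the foot of the radical line on LJ is 37.42 from L and the perpendicular offset is √(45.7² − 37.42²) = 26.23. Taking the right-of-LJ solution: G = (19.75, -14.43).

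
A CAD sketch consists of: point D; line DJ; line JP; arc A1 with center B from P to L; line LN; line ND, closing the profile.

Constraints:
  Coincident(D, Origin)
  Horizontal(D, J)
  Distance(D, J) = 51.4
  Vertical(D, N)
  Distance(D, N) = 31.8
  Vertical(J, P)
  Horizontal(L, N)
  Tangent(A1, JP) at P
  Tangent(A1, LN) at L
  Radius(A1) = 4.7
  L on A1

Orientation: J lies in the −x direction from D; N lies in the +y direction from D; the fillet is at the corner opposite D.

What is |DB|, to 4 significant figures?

53.99

D is at the origin; D and J share the same y with |DJ| = 51.4 and J on the −x side, so J = (-51.40, 0.000). DN is vertical with |DN| = 31.8 and N on the +y side, so N = (0.000, 31.80). The virtual corner opposite D is at (-51.40, 31.80). The tangent condition forces BP to be normal to JP and A1 meets LN tangentially, so BL is at right angles to LN, with radius 4.7, so the center B sits 4.7 in from both sides at B = (-46.70, 27.10). Then |DB| = |B − D| = 53.99.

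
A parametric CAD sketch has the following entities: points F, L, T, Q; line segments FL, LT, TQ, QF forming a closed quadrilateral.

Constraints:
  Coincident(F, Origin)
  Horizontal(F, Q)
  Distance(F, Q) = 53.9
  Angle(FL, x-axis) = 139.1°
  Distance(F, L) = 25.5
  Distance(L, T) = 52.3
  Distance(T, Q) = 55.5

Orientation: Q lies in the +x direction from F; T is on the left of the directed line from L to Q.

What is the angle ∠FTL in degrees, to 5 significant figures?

28.242°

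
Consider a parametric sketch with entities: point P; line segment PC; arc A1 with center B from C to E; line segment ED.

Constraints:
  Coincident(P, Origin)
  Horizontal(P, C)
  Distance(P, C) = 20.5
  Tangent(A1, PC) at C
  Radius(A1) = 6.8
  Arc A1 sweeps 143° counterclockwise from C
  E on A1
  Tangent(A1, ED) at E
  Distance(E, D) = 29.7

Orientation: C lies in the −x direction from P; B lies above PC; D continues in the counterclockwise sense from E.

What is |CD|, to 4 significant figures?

35.94

On A1, C sits at bearing -90° from B; a 143° counterclockwise sweep puts E at bearing 53°, so E = B + 6.8·(cos 53°, sin 53°) = (-16.41, 12.23). A1 meets ED tangentially, so BE is at right angles to ED, so ED runs along (−sin 53°, cos 53°); with |ED| = 29.7, D = (-40.13, 30.10). Then |CD| = |D − C| = 35.94.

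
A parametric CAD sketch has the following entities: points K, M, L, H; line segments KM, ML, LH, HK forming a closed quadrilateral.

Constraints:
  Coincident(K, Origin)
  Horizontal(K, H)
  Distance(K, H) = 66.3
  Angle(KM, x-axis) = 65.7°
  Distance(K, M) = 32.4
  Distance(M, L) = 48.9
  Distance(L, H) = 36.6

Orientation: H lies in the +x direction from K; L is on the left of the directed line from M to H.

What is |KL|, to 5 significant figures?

71.646

Checks: |ML| = 48.90 ✓; |LH| = 36.60 ✓.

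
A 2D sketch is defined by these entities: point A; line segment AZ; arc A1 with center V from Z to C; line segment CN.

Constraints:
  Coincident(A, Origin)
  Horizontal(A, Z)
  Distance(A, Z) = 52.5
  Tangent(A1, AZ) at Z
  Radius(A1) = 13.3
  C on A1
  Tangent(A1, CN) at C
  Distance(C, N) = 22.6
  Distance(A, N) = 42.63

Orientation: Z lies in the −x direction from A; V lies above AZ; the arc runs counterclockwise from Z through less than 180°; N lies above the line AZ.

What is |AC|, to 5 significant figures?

41.072

A is at the origin; AZ is horizontal with |AZ| = 52.5 and Z on the −x side, so Z = (-52.500, 0.0000). Tangency of A1 to AZ means the radius VZ is perpendicular to AZ, so V = Z + (0, 13.3) = (-52.500, 13.300). Since VC ⟂ CN (tangency), |VN| = √(13.3² + 22.6²) = 26.223 regardless of where C sits on A1. So N lies on both circle(A, 42.63) and circle(V, 26.223); the above-AZ intersection is N = (-31.385, 28.850). C is the foot of the tangent from N: C = (-40.271, 8.0703).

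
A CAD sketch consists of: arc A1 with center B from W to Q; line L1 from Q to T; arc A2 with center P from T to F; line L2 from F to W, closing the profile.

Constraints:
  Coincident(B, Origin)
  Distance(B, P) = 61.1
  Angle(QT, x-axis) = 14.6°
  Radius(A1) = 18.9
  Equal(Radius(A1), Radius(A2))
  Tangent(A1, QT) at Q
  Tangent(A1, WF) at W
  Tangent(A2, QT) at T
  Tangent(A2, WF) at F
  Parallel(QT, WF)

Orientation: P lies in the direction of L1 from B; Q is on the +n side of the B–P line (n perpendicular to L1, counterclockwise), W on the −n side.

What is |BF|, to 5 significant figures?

63.956

Tangency of A1 to both parallel lines with radius 18.9 puts Q and W at B ± 18.9·n: Q = (-4.7641, 18.290), W = (4.7641, -18.290). Equal radii place T and F the same way about P: T = P + 18.9·n = (54.363, 33.691), F = P − 18.9·n = (63.891, -2.8883). Then |BF| = |F − B| = 63.956.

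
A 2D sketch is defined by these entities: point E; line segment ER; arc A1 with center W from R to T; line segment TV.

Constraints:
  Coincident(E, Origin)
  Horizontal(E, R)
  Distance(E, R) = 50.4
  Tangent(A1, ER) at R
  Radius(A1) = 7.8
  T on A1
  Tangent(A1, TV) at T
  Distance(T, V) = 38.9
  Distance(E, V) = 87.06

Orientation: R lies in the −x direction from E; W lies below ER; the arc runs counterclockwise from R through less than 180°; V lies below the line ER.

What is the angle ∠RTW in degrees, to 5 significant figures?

63.569°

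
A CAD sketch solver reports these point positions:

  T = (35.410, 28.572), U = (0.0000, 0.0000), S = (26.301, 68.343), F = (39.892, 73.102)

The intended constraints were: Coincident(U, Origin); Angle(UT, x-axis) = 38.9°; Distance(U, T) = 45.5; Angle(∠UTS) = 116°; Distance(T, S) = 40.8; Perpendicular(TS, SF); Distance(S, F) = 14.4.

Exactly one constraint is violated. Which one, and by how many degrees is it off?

Perpendicular(TS, SF) — off by 6.40°.

U = (0.00, 0.00) ✓; UT at 38.90° ✓; |UT| = 45.50 ✓; ∠UTS = 116.0° ✓; |TS| = 40.80 ✓; ∠(TS, SF) = 83.60° ✗; |SF| = 14.40 ✓.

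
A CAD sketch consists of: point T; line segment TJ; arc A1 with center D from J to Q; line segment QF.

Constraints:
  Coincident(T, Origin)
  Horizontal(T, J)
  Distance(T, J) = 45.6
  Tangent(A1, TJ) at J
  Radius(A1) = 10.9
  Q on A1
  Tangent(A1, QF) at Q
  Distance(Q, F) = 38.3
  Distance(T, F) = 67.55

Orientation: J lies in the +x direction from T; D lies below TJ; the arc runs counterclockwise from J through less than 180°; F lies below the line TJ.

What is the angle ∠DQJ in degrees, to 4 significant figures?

37.76°

T is at the origin; TJ is horizontal with |TJ| = 45.6 and J on the +x side, so J = (45.60, 0.000). A1 meets TJ tangentially, so DJ is at right angles to TJ, so D = J + (0, -10.9) = (45.60, -10.90). Since DQ ⟂ QF (tangency), |DF| = √(10.9² + 38.3²) = 39.82 regardless of where Q sits on A1. So F lies on both circle(T, 67.55) and circle(D, 39.82); the below-TJ intersection is F = (44.63, -50.71). Q is the foot of the tangent from F: Q = (35.05, -13.63).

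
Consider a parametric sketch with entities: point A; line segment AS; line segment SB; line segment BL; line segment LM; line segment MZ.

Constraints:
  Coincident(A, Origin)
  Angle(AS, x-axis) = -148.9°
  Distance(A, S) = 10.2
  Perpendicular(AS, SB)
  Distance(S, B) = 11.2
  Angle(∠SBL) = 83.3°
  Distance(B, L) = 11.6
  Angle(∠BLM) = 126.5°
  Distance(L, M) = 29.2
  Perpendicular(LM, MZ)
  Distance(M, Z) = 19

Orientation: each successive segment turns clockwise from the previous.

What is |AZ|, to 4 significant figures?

24.94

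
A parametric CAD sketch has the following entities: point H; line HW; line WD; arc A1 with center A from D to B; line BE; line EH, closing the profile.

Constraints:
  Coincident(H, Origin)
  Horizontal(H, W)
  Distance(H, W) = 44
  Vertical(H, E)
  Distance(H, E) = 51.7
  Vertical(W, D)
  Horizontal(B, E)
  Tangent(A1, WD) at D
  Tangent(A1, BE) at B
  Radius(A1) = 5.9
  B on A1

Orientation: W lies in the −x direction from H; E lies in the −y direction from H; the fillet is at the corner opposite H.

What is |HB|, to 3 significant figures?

64.2

The virtual corner opposite H is at (-44.0, -51.7). The tangent condition forces AD to be normal to WD and A1 meets BE tangentially, so AB is at right angles to BE, with radius 5.9, so the center A sits 5.9 in from both sides at A = (-38.1, -45.8). That places the tangent points at D = (-44.0, -45.8) on WD and B = (-38.1, -51.7) on BE. Then |HB| = |B − H| = 64.2.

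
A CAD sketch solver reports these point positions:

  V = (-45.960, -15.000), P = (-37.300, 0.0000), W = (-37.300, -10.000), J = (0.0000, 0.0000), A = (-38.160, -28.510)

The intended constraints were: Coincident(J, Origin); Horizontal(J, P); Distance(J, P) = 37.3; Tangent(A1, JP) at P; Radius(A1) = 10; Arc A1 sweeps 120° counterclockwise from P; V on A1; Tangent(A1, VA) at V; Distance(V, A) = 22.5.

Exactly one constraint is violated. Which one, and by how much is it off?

Distance(V, A) = 22.5 — off by 6.90.

J = (0.00, 0.00) ✓; J.y = 0.00, P.y = 0.00 ✓; |JP| = 37.30 ✓; ∠(WP, PJ) = 90.00° ✓; |WP| = 10.00 ✓; bearing(W→V) − bearing(W→P) = 120.0° ✓; |WV| = 10.00 ✓; ∠(WV, VA) = 90.00° ✓; |VA| = 15.60 ✗.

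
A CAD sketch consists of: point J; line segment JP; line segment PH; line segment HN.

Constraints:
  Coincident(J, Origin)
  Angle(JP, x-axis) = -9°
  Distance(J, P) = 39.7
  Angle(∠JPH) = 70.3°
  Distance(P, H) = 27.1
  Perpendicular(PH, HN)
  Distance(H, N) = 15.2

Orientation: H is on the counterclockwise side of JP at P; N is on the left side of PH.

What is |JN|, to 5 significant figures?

26.076

J is at the origin; JP runs at -9.0° with length 39.7, so P = 39.7·(cos -9.0°, sin -9.0°) = (39.211, -6.2104). ∠JPH = 70.3°, so PH runs at -9.0° + (180° − 70.3°) = 100.70° from the x-axis; with |PH| = 27.1, H = P + 27.1·(cos 100.70°, sin 100.70°) = (34.180, 20.418). The perpendicularity gives HN at right angles to PH; with |HN| = 15.2 on the left of PH, N = H + 15.2·(-0.98261, -0.18567) = (19.244, 17.596). Then |JN| = |N − J| = 26.076.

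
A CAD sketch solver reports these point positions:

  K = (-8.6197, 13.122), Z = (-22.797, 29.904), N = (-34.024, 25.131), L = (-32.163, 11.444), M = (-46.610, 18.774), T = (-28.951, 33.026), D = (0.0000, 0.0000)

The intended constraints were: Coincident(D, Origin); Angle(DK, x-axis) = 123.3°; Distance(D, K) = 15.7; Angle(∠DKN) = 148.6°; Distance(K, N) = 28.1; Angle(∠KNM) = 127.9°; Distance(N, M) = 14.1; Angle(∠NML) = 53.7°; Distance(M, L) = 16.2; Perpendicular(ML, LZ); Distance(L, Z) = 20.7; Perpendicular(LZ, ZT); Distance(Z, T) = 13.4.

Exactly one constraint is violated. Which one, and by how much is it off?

Distance(Z, T) = 13.4 — off by 6.50.

D = (0.00, 0.00) ✓; DK at 123.3° ✓; |DK| = 15.70 ✓; ∠DKN = 148.6° ✓; |KN| = 28.10 ✓; ∠KNM = 127.9° ✓; |NM| = 14.10 ✓; ∠NML = 53.70° ✓; |ML| = 16.20 ✓; ∠(ML, LZ) = 90.00° ✓; |LZ| = 20.70 ✓; ∠(LZ, ZT) = 90.00° ✓; |ZT| = 6.901 ✗.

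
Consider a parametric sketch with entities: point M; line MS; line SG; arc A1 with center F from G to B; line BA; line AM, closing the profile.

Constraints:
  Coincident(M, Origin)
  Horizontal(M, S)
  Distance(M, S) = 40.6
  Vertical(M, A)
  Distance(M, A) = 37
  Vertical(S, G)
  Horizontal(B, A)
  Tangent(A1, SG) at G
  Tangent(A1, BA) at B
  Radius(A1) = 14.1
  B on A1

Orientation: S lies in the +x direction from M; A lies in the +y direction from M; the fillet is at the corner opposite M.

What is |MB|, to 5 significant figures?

45.511

The virtual corner opposite M is at (40.600, 37.000). A1 meets SG tangentially, so FG is at right angles to SG and A1 meets BA tangentially, so FB is at right angles to BA, with radius 14.1, so the center F sits 14.1 in from both sides at F = (26.500, 22.900). That places the tangent points at G = (40.600, 22.900) on SG and B = (26.500, 37.000) on BA. Then |MB| = |B − M| = 45.511.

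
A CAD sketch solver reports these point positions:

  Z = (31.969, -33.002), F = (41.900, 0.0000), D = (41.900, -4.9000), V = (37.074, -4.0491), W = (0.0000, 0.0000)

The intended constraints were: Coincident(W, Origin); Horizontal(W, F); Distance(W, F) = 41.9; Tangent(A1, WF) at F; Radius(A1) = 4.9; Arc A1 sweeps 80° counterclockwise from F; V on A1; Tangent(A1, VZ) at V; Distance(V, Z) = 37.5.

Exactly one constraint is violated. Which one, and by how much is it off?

Distance(V, Z) = 37.5 — off by 8.10.

W = (0.00, 0.00) ✓; W.y = 0.00, F.y = 0.00 ✓; |WF| = 41.90 ✓; ∠(DF, FW) = 90.00° ✓; |DF| = 4.900 ✓; bearing(D→V) − bearing(D→F) = 80.00° ✓; |DV| = 4.900 ✓; ∠(DV, VZ) = 90.00° ✓; |VZ| = 29.40 ✗.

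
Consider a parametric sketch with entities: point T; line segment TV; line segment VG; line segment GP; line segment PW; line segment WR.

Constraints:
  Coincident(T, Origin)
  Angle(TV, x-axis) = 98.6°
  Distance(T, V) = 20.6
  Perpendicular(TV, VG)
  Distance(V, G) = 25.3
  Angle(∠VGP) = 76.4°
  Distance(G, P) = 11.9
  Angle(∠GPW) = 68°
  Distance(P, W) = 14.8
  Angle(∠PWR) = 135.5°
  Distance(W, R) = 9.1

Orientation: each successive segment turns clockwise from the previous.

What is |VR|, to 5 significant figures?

10.744

T is at the origin; TV runs at 98.6° with length 20.6, so V = (-3.0804, 20.368). TV ⟂ VG, so VG runs at 8.6000°; with |VG| = 25.3, G = (21.935, 24.152). ∠VGP = 76.4° gives GP at -95.000° from the x-axis; with |GP| = 11.9, P = (20.898, 12.297). ∠GPW = 68.0° gives PW at 153.00° from the x-axis; with |PW| = 14.8, W = (7.7111, 19.016). ∠PWR = 135.5° gives WR at 108.50° from the x-axis; with |WR| = 9.1, R = (4.8236, 27.646). Then |VR| = |R − V| = 10.744.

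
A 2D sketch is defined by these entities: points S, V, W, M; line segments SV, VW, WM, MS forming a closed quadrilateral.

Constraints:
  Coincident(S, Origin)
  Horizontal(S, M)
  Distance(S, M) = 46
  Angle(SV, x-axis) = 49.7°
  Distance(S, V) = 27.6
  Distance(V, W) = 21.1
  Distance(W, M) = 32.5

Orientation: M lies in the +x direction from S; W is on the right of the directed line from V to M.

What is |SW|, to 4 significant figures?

13.51

Checks: |VW| = 21.10 ✓; |WM| = 32.50 ✓.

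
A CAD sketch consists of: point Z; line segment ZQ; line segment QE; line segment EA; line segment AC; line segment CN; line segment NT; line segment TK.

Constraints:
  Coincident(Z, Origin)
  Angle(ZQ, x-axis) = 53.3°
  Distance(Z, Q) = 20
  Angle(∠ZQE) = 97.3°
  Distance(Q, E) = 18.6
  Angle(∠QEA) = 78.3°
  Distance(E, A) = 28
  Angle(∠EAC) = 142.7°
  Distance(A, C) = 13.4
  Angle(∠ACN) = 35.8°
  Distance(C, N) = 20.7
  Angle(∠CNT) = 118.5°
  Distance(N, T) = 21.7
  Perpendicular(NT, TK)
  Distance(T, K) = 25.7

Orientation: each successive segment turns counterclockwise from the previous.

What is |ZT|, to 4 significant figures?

32.43

Z is at the origin; ZQ runs at 53.3° with length 20.0, so Q = (11.95, 16.04). ∠ZQE = 97.3° gives QE at 136.0° from the x-axis; with |QE| = 18.6, E = (-1.427, 28.96). ∠QEA = 78.3° gives EA at -122.3° from the x-axis; with |EA| = 28.0, A = (-16.39, 5.289). ∠EAC = 142.7° gives AC at -85.00° from the x-axis; with |AC| = 13.4, C = (-15.22, -8.060). ∠ACN = 35.8° gives CN at 59.20° from the x-axis; with |CN| = 20.7, N = (-4.622, 9.720). ∠CNT = 118.5° gives NT at 120.7° from the x-axis; with |NT| = 21.7, T = (-15.70, 28.38). Then |ZT| = |T − Z| = 32.43.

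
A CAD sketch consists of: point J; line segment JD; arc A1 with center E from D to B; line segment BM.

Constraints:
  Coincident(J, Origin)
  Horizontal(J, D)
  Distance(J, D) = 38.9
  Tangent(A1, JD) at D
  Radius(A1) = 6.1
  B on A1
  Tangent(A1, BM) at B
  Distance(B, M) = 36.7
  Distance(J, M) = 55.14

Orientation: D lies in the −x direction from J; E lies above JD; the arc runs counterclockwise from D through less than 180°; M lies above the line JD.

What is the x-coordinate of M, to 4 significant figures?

-34.47

Checks: |EB| = 6.100 ✓; ∠(EB, BM) = 90.00° ✓; |BM| = 36.70 ✓; |JM| = 55.14 ✓.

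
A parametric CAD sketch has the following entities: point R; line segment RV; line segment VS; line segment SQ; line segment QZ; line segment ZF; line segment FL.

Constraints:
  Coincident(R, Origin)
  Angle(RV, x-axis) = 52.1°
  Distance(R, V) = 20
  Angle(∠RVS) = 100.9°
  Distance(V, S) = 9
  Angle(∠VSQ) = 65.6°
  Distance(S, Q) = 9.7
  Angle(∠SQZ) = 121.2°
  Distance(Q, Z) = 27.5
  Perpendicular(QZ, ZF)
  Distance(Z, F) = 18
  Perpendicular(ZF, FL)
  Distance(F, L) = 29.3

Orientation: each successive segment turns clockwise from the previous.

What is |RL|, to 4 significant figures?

30.10

R is at the origin; RV runs at 52.1° with length 20.0, so V = (12.29, 15.78). ∠RVS = 100.9° gives VS at -27.00° from the x-axis; with |VS| = 9.0, S = (20.30, 11.70). ∠VSQ = 65.6° gives SQ at -141.4° from the x-axis; with |SQ| = 9.7, Q = (12.72, 5.644). ∠SQZ = 121.2° gives QZ at 159.8° from the x-axis; with |QZ| = 27.5, Z = (-13.08, 15.14). The perpendicularity gives ZF at right angles to QZ, so ZF runs at 69.80°; with |ZF| = 18.0, F = (-6.869, 32.03). ZF ⟂ FL, so FL runs at -20.20°; with |FL| = 29.3, L = (20.63, 21.92). Then |RL| = |L − R| = 30.10.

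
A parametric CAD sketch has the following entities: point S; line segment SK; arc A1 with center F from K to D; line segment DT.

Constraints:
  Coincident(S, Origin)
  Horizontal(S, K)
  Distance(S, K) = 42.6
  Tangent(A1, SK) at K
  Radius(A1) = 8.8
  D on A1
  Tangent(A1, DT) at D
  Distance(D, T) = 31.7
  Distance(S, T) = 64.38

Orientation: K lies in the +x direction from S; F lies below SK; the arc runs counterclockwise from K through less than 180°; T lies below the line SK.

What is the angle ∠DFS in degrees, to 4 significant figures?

39.65°

S is at the origin; S and K share the same y with |SK| = 42.6 and K on the +x side, so K = (42.60, 0.000). The tangent condition forces FK to be normal to SK, so F = K + (0, -8.8) = (42.60, -8.800). Since FD ⟂ DT (tangency), |FT| = √(8.8² + 31.7²) = 32.90 regardless of where D sits on A1. So T lies on both circle(S, 64.38) and circle(F, 32.90); the below-SK intersection is T = (49.70, -40.92). D is the foot of the tangent from T: D = (34.83, -12.93).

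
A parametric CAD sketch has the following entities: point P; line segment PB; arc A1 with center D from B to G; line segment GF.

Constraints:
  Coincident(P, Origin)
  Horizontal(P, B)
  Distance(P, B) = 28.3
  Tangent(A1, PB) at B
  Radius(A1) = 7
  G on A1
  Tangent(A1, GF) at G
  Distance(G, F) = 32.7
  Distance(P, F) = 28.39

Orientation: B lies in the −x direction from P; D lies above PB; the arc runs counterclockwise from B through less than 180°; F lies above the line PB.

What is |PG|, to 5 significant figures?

22.968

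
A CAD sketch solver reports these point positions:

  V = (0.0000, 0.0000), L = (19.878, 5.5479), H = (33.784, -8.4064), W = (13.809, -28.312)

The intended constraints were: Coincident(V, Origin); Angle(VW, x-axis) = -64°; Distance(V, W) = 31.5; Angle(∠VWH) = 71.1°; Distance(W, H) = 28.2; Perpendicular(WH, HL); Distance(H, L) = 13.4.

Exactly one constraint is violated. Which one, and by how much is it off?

Distance(H, L) = 13.4 — off by 6.30.

V = (0.00, 0.00) ✓; VW at -64.00° ✓; |VW| = 31.50 ✓; ∠VWH = 71.10° ✓; |WH| = 28.20 ✓; ∠(WH, HL) = 90.00° ✓; |HL| = 19.70 ✗.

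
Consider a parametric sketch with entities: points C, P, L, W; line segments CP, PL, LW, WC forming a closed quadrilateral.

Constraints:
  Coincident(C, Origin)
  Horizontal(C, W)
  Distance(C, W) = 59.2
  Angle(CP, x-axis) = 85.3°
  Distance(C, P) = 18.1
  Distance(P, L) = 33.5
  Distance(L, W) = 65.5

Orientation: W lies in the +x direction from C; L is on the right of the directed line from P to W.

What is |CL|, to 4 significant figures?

15.60

Checks: |PL| = 33.50 ✓; |LW| = 65.50 ✓.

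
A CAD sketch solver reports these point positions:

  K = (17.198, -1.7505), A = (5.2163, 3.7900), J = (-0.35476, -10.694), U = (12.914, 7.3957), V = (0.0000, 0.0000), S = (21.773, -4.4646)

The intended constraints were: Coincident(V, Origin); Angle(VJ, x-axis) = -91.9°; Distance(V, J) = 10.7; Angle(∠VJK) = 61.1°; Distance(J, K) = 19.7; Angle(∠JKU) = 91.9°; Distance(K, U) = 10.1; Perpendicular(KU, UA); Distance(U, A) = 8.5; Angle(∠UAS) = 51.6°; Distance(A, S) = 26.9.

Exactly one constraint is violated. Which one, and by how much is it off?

Distance(A, S) = 26.9 — off by 8.40.

V = (0.00, 0.00) ✓; VJ at -91.90° ✓; |VJ| = 10.70 ✓; ∠VJK = 61.10° ✓; |JK| = 19.70 ✓; ∠JKU = 91.90° ✓; |KU| = 10.10 ✓; ∠(KU, UA) = 90.00° ✓; |UA| = 8.500 ✓; ∠UAS = 51.60° ✓; |AS| = 18.50 ✗.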